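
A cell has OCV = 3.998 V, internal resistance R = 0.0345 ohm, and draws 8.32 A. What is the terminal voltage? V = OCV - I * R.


V = OCV - I*R = 3.998 - 8.32 * 0.0345 = 3.711 V

3.711 V


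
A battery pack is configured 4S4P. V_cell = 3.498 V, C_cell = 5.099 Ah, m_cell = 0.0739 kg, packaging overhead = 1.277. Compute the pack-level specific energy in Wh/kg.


Step 1: V_pack = 4 * 3.498 = 13.992 V
Step 2: C_pack = 4 * 5.099 = 20.396 Ah
Step 3: E_pack = V_pack * C_pack = 13.992 * 20.396 = 285.38 Wh
Step 4: m_pack = 4 * 4 * 0.0739 * 1.277 = 1.5099 kg
Step 5: ED = E_pack / m_pack = 285.38 / 1.5099 = 189.0 Wh/kg

189.0 Wh/kg


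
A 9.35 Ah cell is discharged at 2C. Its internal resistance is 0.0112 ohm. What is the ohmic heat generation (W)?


Step 1: I = C_rate * capacity = 2 * 9.35 = 18.7 A
Step 2: Q = I^2 * R = 18.7^2 * 0.0112 = 349.69 * 0.0112 = 3.917 W

3.917 W


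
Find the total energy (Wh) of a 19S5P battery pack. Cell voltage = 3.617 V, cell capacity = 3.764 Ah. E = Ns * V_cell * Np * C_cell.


E = Ns * Vcell * Np * Ccell = 19 * 3.617 * 5 * 3.764 = 1293 Wh

1293 Wh


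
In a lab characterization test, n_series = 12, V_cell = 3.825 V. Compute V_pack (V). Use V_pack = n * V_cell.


With 12 cells in series at 3.825 V each, V_pack = 45.9 V

45.9 V


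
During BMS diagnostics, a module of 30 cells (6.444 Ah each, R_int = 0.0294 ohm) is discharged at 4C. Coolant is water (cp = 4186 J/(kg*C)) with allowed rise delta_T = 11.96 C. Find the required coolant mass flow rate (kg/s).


Step 1: I = 4 * 6.444 = 25.776 A
Step 2: Q_cell = I^2 * R = 25.776^2 * 0.0294 = 19.533 W
Step 3: Q_total = 30 * 19.533 = 585.99 W
Step 4: m_dot = Q_total / (cp * dT) = 585.99 / (4186 * 11.96) = 0.01170 kg/s

0.01170 kg/s


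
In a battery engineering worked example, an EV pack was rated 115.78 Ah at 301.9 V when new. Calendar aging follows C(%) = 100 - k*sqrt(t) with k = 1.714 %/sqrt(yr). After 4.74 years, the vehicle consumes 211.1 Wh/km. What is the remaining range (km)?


Step 1: capacity retention = 100 - 1.714 * sqrt(4.74) = 100 - 1.714 * 2.1772 = 96.268%
Step 2: C_now = 115.78 * 96.268/100 = 111.46 Ah
Step 3: E_pack = V * C_now = 301.9 * 111.46 = 33650 Wh
Step 4: range = E_pack / consumption = 33650 / 211.1 = 159.4 km

159.4 km


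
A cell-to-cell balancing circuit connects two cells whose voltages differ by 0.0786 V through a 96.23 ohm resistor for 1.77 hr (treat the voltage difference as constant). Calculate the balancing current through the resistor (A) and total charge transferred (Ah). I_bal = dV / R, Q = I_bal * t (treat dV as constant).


First, Ohm's law: I_bal = 0.0786 V / 96.23 ohm = 8.1679e-04 A
Then Q = I * t = 8.1679e-04 A * 1.77 hr = 0.001446 Ah

I=8.1679e-04 A, Q=0.001446 Ah


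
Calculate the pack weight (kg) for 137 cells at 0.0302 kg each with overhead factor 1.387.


Cell mass sum = 137 * 0.0302 = 4.1374 kg
With overhead 1.387: m_pack = 4.1374 * 1.387 = 5.739 kg

5.739 kg


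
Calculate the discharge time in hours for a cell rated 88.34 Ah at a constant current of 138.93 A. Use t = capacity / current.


Runtime = 88.34 Ah / 138.93 A = 0.6359 hr

0.6359 hr


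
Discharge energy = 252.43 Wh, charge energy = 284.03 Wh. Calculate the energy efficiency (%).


Round-trip efficiency = 252.43/284.03 * 100% = 88.87%

88.87%


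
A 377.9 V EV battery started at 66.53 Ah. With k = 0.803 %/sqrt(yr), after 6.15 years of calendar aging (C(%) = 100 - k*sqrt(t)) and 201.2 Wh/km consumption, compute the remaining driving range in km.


Step 1: capacity retention = 100 - 0.803 * sqrt(6.15) = 100 - 0.803 * 2.4799 = 98.009%
Step 2: C_now = 66.53 * 98.009/100 = 65.205 Ah
Step 3: E_pack = V * C_now = 377.9 * 65.205 = 24641 Wh
Step 4: range = E_pack / consumption = 24641 / 201.2 = 122.5 km

122.5 km


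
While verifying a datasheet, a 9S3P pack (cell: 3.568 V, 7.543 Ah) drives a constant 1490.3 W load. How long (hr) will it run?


Step 1: E_pack = Ns * V_cell * Np * C_cell = 9 * 3.568 * 3 * 7.543 = 726.66 Wh
Step 2: t = E_pack / P = 726.66 / 1490.3 = 0.4876 hr

0.4876 hr


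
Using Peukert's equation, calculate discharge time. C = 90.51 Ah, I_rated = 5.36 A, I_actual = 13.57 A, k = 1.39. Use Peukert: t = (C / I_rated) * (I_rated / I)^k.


Step 1: t_rated = C / I_rated = 90.51 / 5.36 = 16.886 hr
Step 2: ratio = 5.36 / 13.57 = 0.39499
Step 3: ratio^k = 0.39499^1.39 = 0.27495
Step 4: t = t_rated * ratio^k = 16.886 * 0.27495 = 4.643 hr

4.643 hr


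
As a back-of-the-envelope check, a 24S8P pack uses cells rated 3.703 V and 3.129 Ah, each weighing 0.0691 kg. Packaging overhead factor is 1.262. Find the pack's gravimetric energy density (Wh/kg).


Step 1: V_pack = 24 * 3.703 = 88.872 V
Step 2: C_pack = 8 * 3.129 = 25.032 Ah
Step 3: E_pack = V_pack * C_pack = 88.872 * 25.032 = 2224.6 Wh
Step 4: m_pack = 24 * 8 * 0.0691 * 1.262 = 16.743 kg
Step 5: ED = E_pack / m_pack = 2224.6 / 16.743 = 132.9 Wh/kg

132.9 Wh/kg


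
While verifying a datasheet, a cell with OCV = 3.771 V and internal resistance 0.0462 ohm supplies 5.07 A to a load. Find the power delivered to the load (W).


Step 1: V_terminal = OCV - I*R = 3.771 - 5.07 * 0.0462 = 3.5368 V
Step 2: P_out = V_terminal * I = 3.5368 * 5.07 = 17.93 W

17.93 W


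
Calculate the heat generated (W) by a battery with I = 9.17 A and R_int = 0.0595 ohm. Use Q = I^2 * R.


Q = I^2 * R = 9.17^2 * 0.0595 = 5.003 W

5.003 W


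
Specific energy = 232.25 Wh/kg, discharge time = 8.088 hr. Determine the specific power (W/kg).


Specific power = 232.25 Wh/kg / 8.088 hr = 28.72 W/kg

28.72 W/kg


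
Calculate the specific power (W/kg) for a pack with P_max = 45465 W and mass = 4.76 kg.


Specific power = 45465 W / 4.76 kg = 9551 W/kg

9551 W/kg


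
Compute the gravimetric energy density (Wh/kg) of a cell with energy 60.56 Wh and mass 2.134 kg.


Specific energy = 60.56 Wh / 2.134 kg = 28.38 Wh/kg

28.38 Wh/kg


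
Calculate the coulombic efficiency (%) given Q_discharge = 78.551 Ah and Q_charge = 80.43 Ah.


eta_c = Q_dis / Q_chg * 100 = 78.551 / 80.43 * 100 = 97.66%

97.66%


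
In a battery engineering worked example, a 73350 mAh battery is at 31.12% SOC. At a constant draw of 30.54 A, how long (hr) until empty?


Convert: C_total = 73350 mAh = 73.35 Ah
Step 1: remaining = SOC/100 * C_total = 31.12/100 * 73.35 = 22.827 Ah
Step 2: t = remaining / I = 22.827 / 30.54 = 0.7474 hr

0.7474 hr


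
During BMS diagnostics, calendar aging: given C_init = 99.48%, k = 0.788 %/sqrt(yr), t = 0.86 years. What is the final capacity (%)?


sqrt(t) = sqrt(0.86) = 0.92736
C_final = 99.48 - 0.788 * 0.92736 = 98.75%

98.75%


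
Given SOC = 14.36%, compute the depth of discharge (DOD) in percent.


Complement of SOC: DOD = 100% - 14.36% = 85.64%

85.64%


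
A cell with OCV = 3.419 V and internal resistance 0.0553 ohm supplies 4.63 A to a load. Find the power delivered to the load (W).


Step 1: V_terminal = OCV - I*R = 3.419 - 4.63 * 0.0553 = 3.163 V
Step 2: P_out = V_terminal * I = 3.163 * 4.63 = 14.64 W

14.64 W


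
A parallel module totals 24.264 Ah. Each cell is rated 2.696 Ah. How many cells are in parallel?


n = C_total / C_cell = 24.264 / 2.696 = 9

9


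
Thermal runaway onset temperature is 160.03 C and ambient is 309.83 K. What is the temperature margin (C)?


Convert: T_ambient = 309.83 K = 36.68 C
margin = 160.03 - 36.68 = 123.35 C

123.35 C


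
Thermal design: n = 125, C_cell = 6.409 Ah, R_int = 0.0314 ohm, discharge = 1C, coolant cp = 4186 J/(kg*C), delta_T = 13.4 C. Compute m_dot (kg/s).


Step 1: I = 1 * 6.409 = 6.409 A
Step 2: Q_cell = I^2 * R = 6.409^2 * 0.0314 = 1.2898 W
Step 3: Q_total = 125 * 1.2898 = 161.23 W
Step 4: m_dot = Q_total / (cp * dT) = 161.23 / (4186 * 13.4) = 0.002874 kg/s

0.002874 kg/s


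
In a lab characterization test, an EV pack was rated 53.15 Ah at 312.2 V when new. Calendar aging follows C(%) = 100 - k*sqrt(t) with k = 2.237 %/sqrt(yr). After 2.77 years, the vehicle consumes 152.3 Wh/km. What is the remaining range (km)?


Step 1: capacity retention = 100 - 2.237 * sqrt(2.77) = 100 - 2.237 * 1.6643 = 96.277%
Step 2: C_now = 53.15 * 96.277/100 = 51.171 Ah
Step 3: E_pack = V * C_now = 312.2 * 51.171 = 15976 Wh
Step 4: range = E_pack / consumption = 15976 / 152.3 = 104.9 km

104.9 km


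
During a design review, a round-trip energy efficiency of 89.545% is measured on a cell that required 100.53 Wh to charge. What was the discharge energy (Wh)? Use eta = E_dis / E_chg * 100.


E_dis = eta/100 * E_chg = 89.545/100 * 100.53 = 90.02 Wh

90.02 Wh


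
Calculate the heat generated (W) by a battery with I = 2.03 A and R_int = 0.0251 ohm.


Q = I^2 * R = 2.03^2 * 0.0251 = 0.1034 W

0.1034 W


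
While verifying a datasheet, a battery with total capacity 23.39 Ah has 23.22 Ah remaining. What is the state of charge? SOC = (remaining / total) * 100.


SOC% = 23.22 / 23.39 * 100 = 99.27%

99.27%


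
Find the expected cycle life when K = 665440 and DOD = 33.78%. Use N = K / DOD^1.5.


DOD^1.5 = 196.33
N = K / DOD^1.5 = 665440 / 196.33 = 3389

3389 cycles


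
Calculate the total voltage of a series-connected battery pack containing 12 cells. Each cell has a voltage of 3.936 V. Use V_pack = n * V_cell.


With 12 cells in series at 3.936 V each, V_pack = 47.232 V

47.232 V


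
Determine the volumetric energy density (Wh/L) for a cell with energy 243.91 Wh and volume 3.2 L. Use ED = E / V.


Volumetric ED = 243.91 Wh / 3.2 L = 76.22 Wh/L

76.22 Wh/L


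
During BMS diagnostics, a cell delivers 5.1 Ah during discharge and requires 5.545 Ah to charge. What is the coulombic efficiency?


eta_c = Q_dis / Q_chg * 100 = 5.1 / 5.545 * 100 = 91.97%

91.97%


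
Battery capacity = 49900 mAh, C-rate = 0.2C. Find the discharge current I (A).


Convert: capacity = 49900 mAh = 49.9 Ah
At 0.2C: I = 0.2 * 49.9 Ah = 9.98 A

9.98 A


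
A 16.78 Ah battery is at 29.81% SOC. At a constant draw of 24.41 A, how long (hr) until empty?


Step 1: remaining = SOC/100 * C_total = 29.81/100 * 16.78 = 5.0021 Ah
Step 2: t = remaining / I = 5.0021 / 24.41 = 0.2049 hr

0.2049 hr


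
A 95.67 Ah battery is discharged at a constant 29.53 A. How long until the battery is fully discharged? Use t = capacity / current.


Runtime = 95.67 Ah / 29.53 A = 3.240 hr

3.240 hr


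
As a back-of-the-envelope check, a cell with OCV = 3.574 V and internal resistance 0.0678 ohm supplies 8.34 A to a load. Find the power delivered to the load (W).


Step 1: V_terminal = OCV - I*R = 3.574 - 8.34 * 0.0678 = 3.0085 V
Step 2: P_out = V_terminal * I = 3.0085 * 8.34 = 25.09 W

25.09 W


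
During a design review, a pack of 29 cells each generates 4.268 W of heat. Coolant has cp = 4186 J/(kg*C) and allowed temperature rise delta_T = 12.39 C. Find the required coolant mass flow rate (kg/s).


Q_total = 29 * 4.268 = 123.77 W
m_dot = Q_total / (cp * dT) = 123.77 / (4186 * 12.39) = 0.002386 kg/s

0.002386 kg/s


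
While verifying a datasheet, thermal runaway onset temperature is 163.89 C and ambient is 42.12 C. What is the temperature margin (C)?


Safety margin = 163.89 C - 42.12 C = 121.77 C

121.77 C


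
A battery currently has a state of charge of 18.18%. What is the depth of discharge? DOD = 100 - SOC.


DOD = 100 - SOC = 100 - 18.18 = 81.82%

81.82%


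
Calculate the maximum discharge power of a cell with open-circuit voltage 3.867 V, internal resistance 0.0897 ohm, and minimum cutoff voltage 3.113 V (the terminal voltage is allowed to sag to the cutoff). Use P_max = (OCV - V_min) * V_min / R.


dV = OCV - V_min = 0.754 V (so I_max = dV / R)
P_max = dV * V_min / R = 0.754 * 3.113 / 0.0897 = 26.17 W

26.17 W


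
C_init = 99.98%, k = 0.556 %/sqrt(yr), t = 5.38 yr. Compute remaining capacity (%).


sqrt(t) = sqrt(5.38) = 2.3195
C_final = 99.98 - 0.556 * 2.3195 = 98.69%

98.69%


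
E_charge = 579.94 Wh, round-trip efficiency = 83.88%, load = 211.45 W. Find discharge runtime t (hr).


Step 1: E_discharge = eta/100 * E_charge = 83.88/100 * 579.94 = 486.45 Wh
Step 2: t = E_discharge / P = 486.45 / 211.45 = 2.301 hr

2.301 hr


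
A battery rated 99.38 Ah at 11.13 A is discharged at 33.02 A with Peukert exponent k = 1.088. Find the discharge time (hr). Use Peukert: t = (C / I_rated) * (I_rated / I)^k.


Step 1: t_rated = C / I_rated = 99.38 / 11.13 = 8.929 hr
Step 2: ratio = 11.13 / 33.02 = 0.33707
Step 3: ratio^k = 0.33707^1.088 = 0.30631
Step 4: t = t_rated * ratio^k = 8.929 * 0.30631 = 2.735 hr

2.735 hr


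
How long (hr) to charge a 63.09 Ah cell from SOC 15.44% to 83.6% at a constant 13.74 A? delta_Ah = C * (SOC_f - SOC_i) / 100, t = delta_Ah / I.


delta_Ah = 63.09 * (83.6 - 15.44) / 100 = 43.002 Ah
t = delta_Ah / I = 43.002 / 13.74 = 3.130 hr

3.130 hr


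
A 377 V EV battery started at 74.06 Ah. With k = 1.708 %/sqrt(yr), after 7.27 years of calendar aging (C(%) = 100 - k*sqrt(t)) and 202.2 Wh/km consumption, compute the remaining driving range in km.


Step 1: capacity retention = 100 - 1.708 * sqrt(7.27) = 100 - 1.708 * 2.6963 = 95.395%
Step 2: C_now = 74.06 * 95.395/100 = 70.65 Ah
Step 3: E_pack = V * C_now = 377 * 70.65 = 26635 Wh
Step 4: range = E_pack / consumption = 26635 / 202.2 = 131.7 km

131.7 km


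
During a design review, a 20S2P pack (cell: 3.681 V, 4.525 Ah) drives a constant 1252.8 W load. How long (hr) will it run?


Step 1: E_pack = Ns * V_cell * Np * C_cell = 20 * 3.681 * 2 * 4.525 = 666.26 Wh
Step 2: t = E_pack / P = 666.26 / 1252.8 = 0.5318 hr

0.5318 hr


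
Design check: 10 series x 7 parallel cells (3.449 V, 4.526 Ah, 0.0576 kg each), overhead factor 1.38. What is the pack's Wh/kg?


Step 1: V_pack = 10 * 3.449 = 34.49 V
Step 2: C_pack = 7 * 4.526 = 31.682 Ah
Step 3: E_pack = V_pack * C_pack = 34.49 * 31.682 = 1092.7 Wh
Step 4: m_pack = 10 * 7 * 0.0576 * 1.38 = 5.5642 kg
Step 5: ED = E_pack / m_pack = 1092.7 / 5.5642 = 196.4 Wh/kg

196.4 Wh/kg


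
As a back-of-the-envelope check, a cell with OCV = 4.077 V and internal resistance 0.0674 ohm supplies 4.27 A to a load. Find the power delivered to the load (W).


Step 1: V_terminal = OCV - I*R = 4.077 - 4.27 * 0.0674 = 3.7892 V
Step 2: P_out = V_terminal * I = 3.7892 * 4.27 = 16.18 W

16.18 W


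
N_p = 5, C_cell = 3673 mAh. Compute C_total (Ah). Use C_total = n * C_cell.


Convert: C_cell = 3673 mAh = 3.673 Ah
C_total = 5 * 3.673 = 18.365 Ah

18.365 Ah


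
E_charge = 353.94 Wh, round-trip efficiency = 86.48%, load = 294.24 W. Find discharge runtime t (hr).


Step 1: E_discharge = eta/100 * E_charge = 86.48/100 * 353.94 = 306.09 Wh
Step 2: t = E_discharge / P = 306.09 / 294.24 = 1.040 hr

1.040 hr


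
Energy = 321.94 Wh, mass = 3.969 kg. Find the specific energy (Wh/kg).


ED = E / m = 321.94 / 3.969 = 81.11 Wh/kg

81.11 Wh/kg


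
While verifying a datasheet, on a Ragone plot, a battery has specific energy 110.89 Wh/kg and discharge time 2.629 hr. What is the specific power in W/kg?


Specific power = 110.89 Wh/kg / 2.629 hr = 42.18 W/kg

42.18 W/kg


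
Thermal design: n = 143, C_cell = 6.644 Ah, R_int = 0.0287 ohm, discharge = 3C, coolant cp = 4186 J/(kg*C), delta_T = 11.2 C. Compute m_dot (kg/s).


Step 1: I = 3 * 6.644 = 19.932 A
Step 2: Q_cell = I^2 * R = 19.932^2 * 0.0287 = 11.402 W
Step 3: Q_total = 143 * 11.402 = 1630.5 W
Step 4: m_dot = Q_total / (cp * dT) = 1630.5 / (4186 * 11.2) = 0.03478 kg/s

0.03478 kg/s


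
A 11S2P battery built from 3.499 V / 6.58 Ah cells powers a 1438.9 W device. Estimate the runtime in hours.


Step 1: E_pack = Ns * V_cell * Np * C_cell = 11 * 3.499 * 2 * 6.58 = 506.52 Wh
Step 2: t = E_pack / P = 506.52 / 1438.9 = 0.3520 hr

0.3520 hr


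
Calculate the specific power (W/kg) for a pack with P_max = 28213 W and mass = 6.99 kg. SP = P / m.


SP = P / m = 28213 / 6.99 = 4036 W/kg

4036 W/kg


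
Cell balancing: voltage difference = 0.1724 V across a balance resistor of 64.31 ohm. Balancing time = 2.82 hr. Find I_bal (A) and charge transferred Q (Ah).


First, Ohm's law: I_bal = 0.1724 V / 64.31 ohm = 0.0026808 A
Then Q = I * t = 0.0026808 A * 2.82 hr = 0.007560 Ah

I=0.0026808 A, Q=0.007560 Ah


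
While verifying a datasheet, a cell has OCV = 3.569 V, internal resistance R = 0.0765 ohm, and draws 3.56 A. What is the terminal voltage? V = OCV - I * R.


IR drop = 3.56 * 0.0765 = 0.27234 V
V = 3.569 - 0.27234 = 3.297 V

3.297 V


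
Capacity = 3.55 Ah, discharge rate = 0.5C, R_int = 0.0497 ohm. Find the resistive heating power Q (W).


Step 1: I = C_rate * capacity = 0.5 * 3.55 = 1.775 A
Step 2: Q = I^2 * R = 1.775^2 * 0.0497 = 3.1506 * 0.0497 = 0.1566 W

0.1566 W


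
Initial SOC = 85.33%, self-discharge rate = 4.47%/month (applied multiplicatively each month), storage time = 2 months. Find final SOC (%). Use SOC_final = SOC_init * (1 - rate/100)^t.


decay = (1 - 4.47/100)^2 = 0.9126
SOC_final = 85.33 * 0.9126 = 77.87%

77.87%


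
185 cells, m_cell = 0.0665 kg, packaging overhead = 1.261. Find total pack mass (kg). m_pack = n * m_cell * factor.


m_pack = n * m_cell * overhead = 185 * 0.0665 * 1.261 = 15.51 kg

15.51 kg


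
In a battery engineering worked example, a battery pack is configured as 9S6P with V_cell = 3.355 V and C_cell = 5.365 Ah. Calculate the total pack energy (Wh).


E = Ns * Vcell * Np * Ccell = 9 * 3.355 * 6 * 5.365 = 972.0 Wh

972.0 Wh


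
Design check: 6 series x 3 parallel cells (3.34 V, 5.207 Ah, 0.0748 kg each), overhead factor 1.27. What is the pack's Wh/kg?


Step 1: V_pack = 6 * 3.34 = 20.04 V
Step 2: C_pack = 3 * 5.207 = 15.621 Ah
Step 3: E_pack = V_pack * C_pack = 20.04 * 15.621 = 313.04 Wh
Step 4: m_pack = 6 * 3 * 0.0748 * 1.27 = 1.7099 kg
Step 5: ED = E_pack / m_pack = 313.04 / 1.7099 = 183.1 Wh/kg

183.1 Wh/kg


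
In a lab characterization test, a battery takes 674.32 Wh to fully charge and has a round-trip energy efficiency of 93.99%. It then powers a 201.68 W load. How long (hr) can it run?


Step 1: E_discharge = eta/100 * E_charge = 93.99/100 * 674.32 = 633.79 Wh
Step 2: t = E_discharge / P = 633.79 / 201.68 = 3.143 hr

3.143 hr


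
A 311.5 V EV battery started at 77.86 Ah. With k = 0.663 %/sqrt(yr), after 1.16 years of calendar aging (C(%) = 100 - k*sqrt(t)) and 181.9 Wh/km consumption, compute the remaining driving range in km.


Step 1: capacity retention = 100 - 0.663 * sqrt(1.16) = 100 - 0.663 * 1.077 = 99.286%
Step 2: C_now = 77.86 * 99.286/100 = 77.304 Ah
Step 3: E_pack = V * C_now = 311.5 * 77.304 = 24080 Wh
Step 4: range = E_pack / consumption = 24080 / 181.9 = 132.4 km

132.4 km


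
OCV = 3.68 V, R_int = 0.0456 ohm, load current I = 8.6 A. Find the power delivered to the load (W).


Step 1: V_terminal = OCV - I*R = 3.68 - 8.6 * 0.0456 = 3.2878 V
Step 2: P_out = V_terminal * I = 3.2878 * 8.6 = 28.28 W

28.28 W


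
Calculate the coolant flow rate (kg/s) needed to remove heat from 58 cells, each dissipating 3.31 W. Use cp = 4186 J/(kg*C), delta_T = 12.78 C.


Q_total = 58 * 3.31 = 191.98 W
m_dot = Q_total / (cp * dT) = 191.98 / (4186 * 12.78) = 0.003589 kg/s

0.003589 kg/s


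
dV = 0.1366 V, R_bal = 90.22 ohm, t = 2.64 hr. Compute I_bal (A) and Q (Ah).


First, Ohm's law: I_bal = 0.1366 V / 90.22 ohm = 0.0015141 A
Then Q = I * t = 0.0015141 A * 2.64 hr = 0.003997 Ah

I=0.0015141 A, Q=0.003997 Ah


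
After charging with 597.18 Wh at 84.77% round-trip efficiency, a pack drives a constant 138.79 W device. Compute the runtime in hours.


Step 1: E_discharge = eta/100 * E_charge = 84.77/100 * 597.18 = 506.23 Wh
Step 2: t = E_discharge / P = 506.23 / 138.79 = 3.647 hr

3.647 hr


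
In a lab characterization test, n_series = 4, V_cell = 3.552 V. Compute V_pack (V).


Series voltages add: 4 * 3.552 V = 14.208 V

14.208 V


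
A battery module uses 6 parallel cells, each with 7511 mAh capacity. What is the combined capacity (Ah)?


Convert: C_cell = 7511 mAh = 7.511 Ah
C_total = 6 * 7.511 = 45.066 Ah

45.066 Ah


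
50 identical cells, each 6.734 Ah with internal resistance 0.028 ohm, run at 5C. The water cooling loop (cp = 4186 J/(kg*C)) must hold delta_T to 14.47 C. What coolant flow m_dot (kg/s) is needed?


Step 1: I = 5 * 6.734 = 33.67 A
Step 2: Q_cell = I^2 * R = 33.67^2 * 0.028 = 31.743 W
Step 3: Q_total = 50 * 31.743 = 1587.2 W
Step 4: m_dot = Q_total / (cp * dT) = 1587.2 / (4186 * 14.47) = 0.02620 kg/s

0.02620 kg/s


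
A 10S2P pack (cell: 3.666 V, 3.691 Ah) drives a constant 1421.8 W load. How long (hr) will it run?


Step 1: E_pack = Ns * V_cell * Np * C_cell = 10 * 3.666 * 2 * 3.691 = 270.62 Wh
Step 2: t = E_pack / P = 270.62 / 1421.8 = 0.1903 hr

0.1903 hr


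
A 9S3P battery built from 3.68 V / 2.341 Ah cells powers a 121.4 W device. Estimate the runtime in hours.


Step 1: E_pack = Ns * V_cell * Np * C_cell = 9 * 3.68 * 3 * 2.341 = 232.6 Wh
Step 2: t = E_pack / P = 232.6 / 121.4 = 1.916 hr

1.916 hr


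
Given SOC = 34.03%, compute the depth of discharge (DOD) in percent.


DOD = 100 - SOC = 100 - 34.03 = 65.97%

65.97%


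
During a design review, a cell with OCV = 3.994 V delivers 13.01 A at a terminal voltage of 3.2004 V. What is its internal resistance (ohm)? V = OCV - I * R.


R = (OCV - V) / I = (3.994 - 3.2004) / 13.01 = 0.06100 ohm

0.06100 ohm


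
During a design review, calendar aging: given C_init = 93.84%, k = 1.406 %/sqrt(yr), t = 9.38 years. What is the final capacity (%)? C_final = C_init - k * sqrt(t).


sqrt(t) = sqrt(9.38) = 3.0627
C_final = 93.84 - 1.406 * 3.0627 = 89.53%

89.53%


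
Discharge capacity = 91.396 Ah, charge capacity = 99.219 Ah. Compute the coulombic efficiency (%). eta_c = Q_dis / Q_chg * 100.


Coulombic efficiency = 91.396/99.219 * 100% = 92.12%

92.12%


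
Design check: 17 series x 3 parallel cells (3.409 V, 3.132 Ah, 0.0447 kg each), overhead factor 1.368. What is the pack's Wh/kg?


Step 1: V_pack = 17 * 3.409 = 57.953 V
Step 2: C_pack = 3 * 3.132 = 9.396 Ah
Step 3: E_pack = V_pack * C_pack = 57.953 * 9.396 = 544.53 Wh
Step 4: m_pack = 17 * 3 * 0.0447 * 1.368 = 3.1186 kg
Step 5: ED = E_pack / m_pack = 544.53 / 3.1186 = 174.6 Wh/kg

174.6 Wh/kg


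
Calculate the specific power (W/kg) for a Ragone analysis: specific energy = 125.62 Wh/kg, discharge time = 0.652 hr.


Specific power = 125.62 Wh/kg / 0.652 hr = 192.7 W/kg

192.7 W/kg


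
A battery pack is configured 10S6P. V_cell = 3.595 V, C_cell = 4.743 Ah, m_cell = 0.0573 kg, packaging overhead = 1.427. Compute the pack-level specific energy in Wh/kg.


Step 1: V_pack = 10 * 3.595 = 35.95 V
Step 2: C_pack = 6 * 4.743 = 28.458 Ah
Step 3: E_pack = V_pack * C_pack = 35.95 * 28.458 = 1023.1 Wh
Step 4: m_pack = 10 * 6 * 0.0573 * 1.427 = 4.906 kg
Step 5: ED = E_pack / m_pack = 1023.1 / 4.906 = 208.5 Wh/kg

208.5 Wh/kg


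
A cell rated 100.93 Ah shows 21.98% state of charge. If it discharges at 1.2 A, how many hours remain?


Step 1: remaining = SOC/100 * C_total = 21.98/100 * 100.93 = 22.184 Ah
Step 2: t = remaining / I = 22.184 / 1.2 = 18.49 hr

18.49 hr


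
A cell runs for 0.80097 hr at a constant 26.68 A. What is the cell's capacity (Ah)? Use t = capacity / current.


C = I * t = 26.68 * 0.80097 = 21.37 Ah

21.37 Ah


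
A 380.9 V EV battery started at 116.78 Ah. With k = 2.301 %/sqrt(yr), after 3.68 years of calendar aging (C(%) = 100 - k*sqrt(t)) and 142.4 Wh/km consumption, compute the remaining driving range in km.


Step 1: capacity retention = 100 - 2.301 * sqrt(3.68) = 100 - 2.301 * 1.9183 = 95.586%
Step 2: C_now = 116.78 * 95.586/100 = 111.63 Ah
Step 3: E_pack = V * C_now = 380.9 * 111.63 = 42520 Wh
Step 4: range = E_pack / consumption = 42520 / 142.4 = 298.6 km

298.6 km


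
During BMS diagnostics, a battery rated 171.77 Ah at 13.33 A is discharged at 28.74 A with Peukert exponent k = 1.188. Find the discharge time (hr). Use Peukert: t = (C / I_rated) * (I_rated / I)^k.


t_rated = C / I_rated = 171.77 / 13.33 = 12.886 hr
(I_rated/I)^k = (0.46381)^1.188 = 0.40143
t = t_rated * (I_rated/I)^k = 12.886 * 0.40143 = 5.173 hr

5.173 hr


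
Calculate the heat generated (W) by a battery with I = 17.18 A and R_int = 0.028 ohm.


I^2 = 295.15
Q = 295.15 * 0.028 = 8.264 W

8.264 W


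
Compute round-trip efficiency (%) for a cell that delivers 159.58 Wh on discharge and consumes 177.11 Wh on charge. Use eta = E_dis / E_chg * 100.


eta_e = E_dis / E_chg * 100 = 159.58 / 177.11 * 100 = 90.10%

90.10%


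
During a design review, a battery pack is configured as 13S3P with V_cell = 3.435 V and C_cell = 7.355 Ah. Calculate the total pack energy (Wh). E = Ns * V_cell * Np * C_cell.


V_pack = 13 * 3.435 = 44.655 V
C_pack = 3 * 7.355 = 22.065 Ah
E = V_pack * C_pack = 44.655 * 22.065 = 985.3 Wh

985.3 Wh


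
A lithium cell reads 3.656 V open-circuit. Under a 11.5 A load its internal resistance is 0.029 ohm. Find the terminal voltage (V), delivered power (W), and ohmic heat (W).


Step 1: V_terminal = OCV - I*R = 3.656 - 11.5 * 0.029 = 3.3225 V
Step 2: P_out = V_terminal * I = 3.3225 * 11.5 = 38.21 W
Step 3: Q = I^2 * R = 11.5^2 * 0.029 = 3.835 W

V=3.3225 V, P=38.21 W, Q=3.835 W


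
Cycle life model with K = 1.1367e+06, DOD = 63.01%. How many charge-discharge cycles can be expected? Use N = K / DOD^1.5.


DOD^1.5 = 500.17
N = K / DOD^1.5 = 1.1367e+06 / 500.17 = 2273

2273 cycles


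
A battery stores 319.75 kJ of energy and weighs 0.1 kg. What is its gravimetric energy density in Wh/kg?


Convert: E = 319.75 kJ = 88.819 Wh
ED = E / m = 88.819 / 0.1 = 888.2 Wh/kg

888.2 Wh/kg


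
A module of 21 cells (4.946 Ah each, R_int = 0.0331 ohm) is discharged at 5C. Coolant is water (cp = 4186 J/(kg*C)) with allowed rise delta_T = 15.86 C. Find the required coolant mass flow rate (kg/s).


Step 1: I = 5 * 4.946 = 24.73 A
Step 2: Q_cell = I^2 * R = 24.73^2 * 0.0331 = 20.243 W
Step 3: Q_total = 21 * 20.243 = 425.1 W
Step 4: m_dot = Q_total / (cp * dT) = 425.1 / (4186 * 15.86) = 0.006403 kg/s

0.006403 kg/s


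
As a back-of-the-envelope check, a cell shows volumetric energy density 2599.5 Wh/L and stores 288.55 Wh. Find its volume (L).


V = E / ED = 288.55 / 2599.5 = 0.1110 L

0.1110 L


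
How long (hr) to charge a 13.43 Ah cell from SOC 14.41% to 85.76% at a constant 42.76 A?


Step 1: dSOC = 85.76% - 14.41% = 71.35%
Step 2: delta_Ah = 13.43 * 71.35 / 100 = 9.5823 Ah
Step 3: t = 9.5823 / 42.76 = 0.2241 hr

0.2241 hr


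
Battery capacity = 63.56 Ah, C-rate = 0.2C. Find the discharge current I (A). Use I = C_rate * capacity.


I = C_rate * capacity = 0.2 * 63.56 = 12.712 A

12.712 A


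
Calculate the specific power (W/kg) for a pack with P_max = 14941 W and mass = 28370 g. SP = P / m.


Convert: m = 28370 g = 28.37 kg
SP = P / m = 14941 / 28.37 = 526.6 W/kg

526.6 W/kg


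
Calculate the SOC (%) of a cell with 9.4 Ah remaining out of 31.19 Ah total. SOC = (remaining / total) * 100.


SOC = (remaining / total) * 100 = (9.4 / 31.19) * 100 = 30.14%

30.14%


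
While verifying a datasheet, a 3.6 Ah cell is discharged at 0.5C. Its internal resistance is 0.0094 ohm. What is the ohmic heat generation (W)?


Step 1: I = C_rate * capacity = 0.5 * 3.6 = 1.8 A
Step 2: Q = I^2 * R = 1.8^2 * 0.0094 = 3.24 * 0.0094 = 0.03046 W

0.03046 W


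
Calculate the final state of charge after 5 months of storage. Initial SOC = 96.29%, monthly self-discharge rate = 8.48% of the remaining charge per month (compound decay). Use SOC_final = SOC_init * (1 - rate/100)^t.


decay = (1 - 8.48/100)^5 = 0.64207
SOC_final = 96.29 * 0.64207 = 61.82%

61.82%


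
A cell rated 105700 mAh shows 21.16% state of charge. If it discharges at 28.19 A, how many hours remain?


Convert: C_total = 105700 mAh = 105.7 Ah
Step 1: remaining = SOC/100 * C_total = 21.16/100 * 105.7 = 22.366 Ah
Step 2: t = remaining / I = 22.366 / 28.19 = 0.7934 hr

0.7934 hr


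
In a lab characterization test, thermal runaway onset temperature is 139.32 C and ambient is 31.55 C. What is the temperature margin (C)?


Safety margin = 139.32 C - 31.55 C = 107.77 C

107.77 C


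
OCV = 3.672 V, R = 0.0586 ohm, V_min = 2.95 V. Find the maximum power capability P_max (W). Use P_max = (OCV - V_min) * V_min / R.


dV = OCV - V_min = 0.722 V (so I_max = dV / R)
P_max = dV * V_min / R = 0.722 * 2.95 / 0.0586 = 36.35 W

36.35 W


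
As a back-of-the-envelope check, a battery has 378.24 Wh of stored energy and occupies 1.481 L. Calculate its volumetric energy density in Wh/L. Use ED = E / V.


Volumetric ED = 378.24 Wh / 1.481 L = 255.4 Wh/L

255.4 Wh/L


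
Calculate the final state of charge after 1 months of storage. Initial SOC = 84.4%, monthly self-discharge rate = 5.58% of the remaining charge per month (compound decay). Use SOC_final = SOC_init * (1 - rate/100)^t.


decay = (1 - 5.58/100)^1 = 0.9442
SOC_final = 84.4 * 0.9442 = 79.69%

79.69%


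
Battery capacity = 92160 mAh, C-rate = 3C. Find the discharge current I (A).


Convert: capacity = 92160 mAh = 92.16 Ah
At 3C: I = 3 * 92.16 Ah = 276.48 A

276.48 A


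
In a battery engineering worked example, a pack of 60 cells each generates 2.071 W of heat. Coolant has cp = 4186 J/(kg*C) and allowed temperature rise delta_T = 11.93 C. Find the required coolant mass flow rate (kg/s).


Q_total = 60 * 2.071 = 124.26 W
m_dot = Q_total / (cp * dT) = 124.26 / (4186 * 11.93) = 0.002488 kg/s

0.002488 kg/s


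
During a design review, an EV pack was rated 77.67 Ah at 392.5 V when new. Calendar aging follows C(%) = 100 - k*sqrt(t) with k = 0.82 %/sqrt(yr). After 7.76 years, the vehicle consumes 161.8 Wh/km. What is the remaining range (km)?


Step 1: capacity retention = 100 - 0.82 * sqrt(7.76) = 100 - 0.82 * 2.7857 = 97.716%
Step 2: C_now = 77.67 * 97.716/100 = 75.896 Ah
Step 3: E_pack = V * C_now = 392.5 * 75.896 = 29789 Wh
Step 4: range = E_pack / consumption = 29789 / 161.8 = 184.1 km

184.1 km


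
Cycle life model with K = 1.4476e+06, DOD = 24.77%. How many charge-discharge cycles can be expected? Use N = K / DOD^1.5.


DOD^1.5 = 123.28
N = K / DOD^1.5 = 1.4476e+06 / 123.28 = 11740

11740 cycles


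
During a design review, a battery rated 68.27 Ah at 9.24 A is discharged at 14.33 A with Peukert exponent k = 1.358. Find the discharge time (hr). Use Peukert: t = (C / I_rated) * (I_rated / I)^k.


t_rated = C / I_rated = 68.27 / 9.24 = 7.3885 hr
(I_rated/I)^k = (0.6448)^1.358 = 0.55106
t = t_rated * (I_rated/I)^k = 7.3885 * 0.55106 = 4.072 hr

4.072 hr


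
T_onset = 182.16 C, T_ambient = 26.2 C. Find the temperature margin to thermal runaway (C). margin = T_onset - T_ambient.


margin = T_onset - T_ambient = 182.16 - 26.2 = 155.96 C

155.96 C


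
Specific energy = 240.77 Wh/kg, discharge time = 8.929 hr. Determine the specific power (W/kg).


P_specific = E / t = 240.77 / 8.929 = 26.96 W/kg

26.96 W/kg


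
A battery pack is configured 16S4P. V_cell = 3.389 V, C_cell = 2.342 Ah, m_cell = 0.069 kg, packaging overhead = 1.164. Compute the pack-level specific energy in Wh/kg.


Step 1: V_pack = 16 * 3.389 = 54.224 V
Step 2: C_pack = 4 * 2.342 = 9.368 Ah
Step 3: E_pack = V_pack * C_pack = 54.224 * 9.368 = 507.97 Wh
Step 4: m_pack = 16 * 4 * 0.069 * 1.164 = 5.1402 kg
Step 5: ED = E_pack / m_pack = 507.97 / 5.1402 = 98.82 Wh/kg

98.82 Wh/kg


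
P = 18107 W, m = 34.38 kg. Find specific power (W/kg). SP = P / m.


SP = P / m = 18107 / 34.38 = 526.7 W/kg

526.7 W/kg


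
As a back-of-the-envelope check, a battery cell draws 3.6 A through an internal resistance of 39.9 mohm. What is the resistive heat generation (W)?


Convert: R = 39.9 mohm = 0.0399 ohm
Q = I^2 * R = 3.6^2 * 0.0399 = 0.5171 W

0.5171 W


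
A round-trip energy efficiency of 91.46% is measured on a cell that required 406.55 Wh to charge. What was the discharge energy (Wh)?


E_dis = eta/100 * E_chg = 91.46/100 * 406.55 = 371.8 Wh

371.8 Wh


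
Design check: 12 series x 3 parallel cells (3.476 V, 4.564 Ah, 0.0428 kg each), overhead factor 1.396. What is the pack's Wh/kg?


Step 1: V_pack = 12 * 3.476 = 41.712 V
Step 2: C_pack = 3 * 4.564 = 13.692 Ah
Step 3: E_pack = V_pack * C_pack = 41.712 * 13.692 = 571.12 Wh
Step 4: m_pack = 12 * 3 * 0.0428 * 1.396 = 2.151 kg
Step 5: ED = E_pack / m_pack = 571.12 / 2.151 = 265.5 Wh/kg

265.5 Wh/kg


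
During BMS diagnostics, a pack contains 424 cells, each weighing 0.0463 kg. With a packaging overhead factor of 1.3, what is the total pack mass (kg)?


m_pack = n * m_cell * overhead = 424 * 0.0463 * 1.3 = 25.52 kg

25.52 kg


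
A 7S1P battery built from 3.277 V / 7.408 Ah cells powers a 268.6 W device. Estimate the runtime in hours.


Step 1: E_pack = Ns * V_cell * Np * C_cell = 7 * 3.277 * 1 * 7.408 = 169.93 Wh
Step 2: t = E_pack / P = 169.93 / 268.6 = 0.6327 hr

0.6327 hr


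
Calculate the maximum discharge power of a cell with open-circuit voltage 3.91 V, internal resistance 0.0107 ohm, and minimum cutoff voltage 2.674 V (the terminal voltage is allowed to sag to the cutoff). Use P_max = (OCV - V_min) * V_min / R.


dV = OCV - V_min = 1.236 V (so I_max = dV / R)
P_max = dV * V_min / R = 1.236 * 2.674 / 0.0107 = 308.9 W

308.9 W


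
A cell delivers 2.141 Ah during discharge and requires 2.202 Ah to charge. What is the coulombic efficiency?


eta_c = Q_dis / Q_chg * 100 = 2.141 / 2.202 * 100 = 97.23%

97.23%


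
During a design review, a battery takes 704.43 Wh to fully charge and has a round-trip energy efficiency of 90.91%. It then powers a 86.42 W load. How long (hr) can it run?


Step 1: E_discharge = eta/100 * E_charge = 90.91/100 * 704.43 = 640.4 Wh
Step 2: t = E_discharge / P = 640.4 / 86.42 = 7.410 hr

7.410 hr


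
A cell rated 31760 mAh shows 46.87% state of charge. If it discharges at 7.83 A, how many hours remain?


Convert: C_total = 31760 mAh = 31.76 Ah
Step 1: remaining = SOC/100 * C_total = 46.87/100 * 31.76 = 14.886 Ah
Step 2: t = remaining / I = 14.886 / 7.83 = 1.901 hr

1.901 hr


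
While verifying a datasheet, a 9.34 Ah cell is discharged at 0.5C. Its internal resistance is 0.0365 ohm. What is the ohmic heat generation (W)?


Step 1: I = C_rate * capacity = 0.5 * 9.34 = 4.67 A
Step 2: Q = I^2 * R = 4.67^2 * 0.0365 = 21.809 * 0.0365 = 0.7960 W

0.7960 W


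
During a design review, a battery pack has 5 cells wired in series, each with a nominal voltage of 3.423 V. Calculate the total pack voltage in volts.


With 5 cells in series at 3.423 V each, V_pack = 17.115 V

17.115 V


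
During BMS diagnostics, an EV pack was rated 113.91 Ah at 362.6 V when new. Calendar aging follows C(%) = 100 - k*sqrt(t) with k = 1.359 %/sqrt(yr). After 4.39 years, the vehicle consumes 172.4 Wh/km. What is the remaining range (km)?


Step 1: capacity retention = 100 - 1.359 * sqrt(4.39) = 100 - 1.359 * 2.0952 = 97.153%
Step 2: C_now = 113.91 * 97.153/100 = 110.67 Ah
Step 3: E_pack = V * C_now = 362.6 * 110.67 = 40129 Wh
Step 4: range = E_pack / consumption = 40129 / 172.4 = 232.8 km

232.8 km


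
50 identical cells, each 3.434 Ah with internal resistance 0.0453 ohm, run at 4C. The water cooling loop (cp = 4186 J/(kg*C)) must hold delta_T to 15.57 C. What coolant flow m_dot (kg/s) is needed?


Step 1: I = 4 * 3.434 = 13.736 A
Step 2: Q_cell = I^2 * R = 13.736^2 * 0.0453 = 8.5471 W
Step 3: Q_total = 50 * 8.5471 = 427.36 W
Step 4: m_dot = Q_total / (cp * dT) = 427.36 / (4186 * 15.57) = 0.006557 kg/s

0.006557 kg/s


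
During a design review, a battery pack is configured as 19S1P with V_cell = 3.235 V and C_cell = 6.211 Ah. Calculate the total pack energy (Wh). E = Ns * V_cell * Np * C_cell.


E = Ns * Vcell * Np * Ccell = 19 * 3.235 * 1 * 6.211 = 381.8 Wh

381.8 Wh


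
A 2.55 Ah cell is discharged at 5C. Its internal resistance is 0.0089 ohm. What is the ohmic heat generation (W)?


Step 1: I = C_rate * capacity = 5 * 2.55 = 12.75 A
Step 2: Q = I^2 * R = 12.75^2 * 0.0089 = 162.56 * 0.0089 = 1.447 W

1.447 W


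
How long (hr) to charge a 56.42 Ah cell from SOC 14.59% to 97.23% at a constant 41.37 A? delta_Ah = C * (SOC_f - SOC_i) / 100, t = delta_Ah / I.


delta_Ah = 56.42 * (97.23 - 14.59) / 100 = 46.625 Ah
t = delta_Ah / I = 46.625 / 41.37 = 1.127 hr

1.127 hr


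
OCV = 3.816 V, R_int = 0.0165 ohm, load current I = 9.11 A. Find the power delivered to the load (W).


Step 1: V_terminal = OCV - I*R = 3.816 - 9.11 * 0.0165 = 3.6657 V
Step 2: P_out = V_terminal * I = 3.6657 * 9.11 = 33.39 W

33.39 W


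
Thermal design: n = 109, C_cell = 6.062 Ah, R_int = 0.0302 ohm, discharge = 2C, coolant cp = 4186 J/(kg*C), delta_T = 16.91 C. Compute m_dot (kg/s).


Step 1: I = 2 * 6.062 = 12.124 A
Step 2: Q_cell = I^2 * R = 12.124^2 * 0.0302 = 4.4391 W
Step 3: Q_total = 109 * 4.4391 = 483.86 W
Step 4: m_dot = Q_total / (cp * dT) = 483.86 / (4186 * 16.91) = 0.006836 kg/s

0.006836 kg/s


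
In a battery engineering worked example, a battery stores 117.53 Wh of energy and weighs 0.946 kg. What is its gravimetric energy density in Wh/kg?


ED = E / m = 117.53 / 0.946 = 124.2 Wh/kg

124.2 Wh/kg


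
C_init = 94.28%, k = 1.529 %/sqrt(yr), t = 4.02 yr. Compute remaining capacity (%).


Step 1: sqrt(4.02 yr) = 2.005
Step 2: drop = 1.529 * 2.005 = 3.0656
Step 3: C_final = 94.28 - 3.0656 = 91.21%

91.21%


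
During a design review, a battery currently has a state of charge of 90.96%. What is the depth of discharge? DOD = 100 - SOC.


DOD = 100 - SOC = 100 - 90.96 = 9.04%

9.04%


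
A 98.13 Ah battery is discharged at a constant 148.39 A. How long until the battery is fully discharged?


Runtime = 98.13 Ah / 148.39 A = 0.6613 hr

0.6613 hr


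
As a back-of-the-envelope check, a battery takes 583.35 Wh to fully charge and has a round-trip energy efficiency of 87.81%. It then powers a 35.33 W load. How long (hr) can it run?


Step 1: E_discharge = eta/100 * E_charge = 87.81/100 * 583.35 = 512.24 Wh
Step 2: t = E_discharge / P = 512.24 / 35.33 = 14.50 hr

14.50 hr


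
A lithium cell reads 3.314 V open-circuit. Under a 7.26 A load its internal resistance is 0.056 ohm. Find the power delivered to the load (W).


Step 1: V_terminal = OCV - I*R = 3.314 - 7.26 * 0.056 = 2.9074 V
Step 2: P_out = V_terminal * I = 2.9074 * 7.26 = 21.11 W

21.11 W


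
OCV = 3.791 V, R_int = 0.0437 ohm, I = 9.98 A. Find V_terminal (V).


IR drop = 9.98 * 0.0437 = 0.43613 V
V = 3.791 - 0.43613 = 3.355 V

3.355 V


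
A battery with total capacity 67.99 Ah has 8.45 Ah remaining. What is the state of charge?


SOC% = 8.45 / 67.99 * 100 = 12.43%

12.43%


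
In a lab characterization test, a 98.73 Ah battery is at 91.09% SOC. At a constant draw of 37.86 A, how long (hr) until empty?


Step 1: remaining = SOC/100 * C_total = 91.09/100 * 98.73 = 89.933 Ah
Step 2: t = remaining / I = 89.933 / 37.86 = 2.375 hr

2.375 hr


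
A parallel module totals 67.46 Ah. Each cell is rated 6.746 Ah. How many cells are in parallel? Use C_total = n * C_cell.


n = C_total / C_cell = 67.46 / 6.746 = 10

10


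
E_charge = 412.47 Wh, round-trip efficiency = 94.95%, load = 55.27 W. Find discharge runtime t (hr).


Step 1: E_discharge = eta/100 * E_charge = 94.95/100 * 412.47 = 391.64 Wh
Step 2: t = E_discharge / P = 391.64 / 55.27 = 7.086 hr

7.086 hr


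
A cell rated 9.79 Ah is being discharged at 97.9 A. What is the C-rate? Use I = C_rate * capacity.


Rearranging: C_rate = 97.9 / 9.79 = 10C

10C


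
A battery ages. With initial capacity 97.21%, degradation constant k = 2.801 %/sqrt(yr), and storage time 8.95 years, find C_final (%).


Step 1: sqrt(8.95 yr) = 2.9917
Step 2: drop = 2.801 * 2.9917 = 8.3798
Step 3: C_final = 97.21 - 8.3798 = 88.83%

88.83%


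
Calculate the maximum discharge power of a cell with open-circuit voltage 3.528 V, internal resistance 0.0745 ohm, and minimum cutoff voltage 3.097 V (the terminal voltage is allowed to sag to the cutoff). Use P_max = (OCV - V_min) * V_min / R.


P_max = (OCV - V_min) * V_min / R = (3.528 - 3.097) * 3.097 / 0.0745 = 0.431 * 3.097 / 0.0745 = 17.92 W

17.92 W
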